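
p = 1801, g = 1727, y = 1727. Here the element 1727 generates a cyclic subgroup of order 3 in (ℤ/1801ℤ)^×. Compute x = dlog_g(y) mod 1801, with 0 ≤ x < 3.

1

Successive powers of 1727 modulo 1801:
  1727^0=1  1727^1=1727
So 1727^1 ≡ 1727 (mod 1801), giving x = 1.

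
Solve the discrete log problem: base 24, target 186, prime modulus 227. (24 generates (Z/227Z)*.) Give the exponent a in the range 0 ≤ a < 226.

88

Baby-step giant-step with m = ceil(sqrt(226)) = 16.
Baby table (24^j mod 227 for j=0..15):
  0:1  1:24  2:122  3:204  4:129  5:145  6:75  7:211
  8:70  9:91  10:141  11:206  12:177  13:162  14:29  15:15
Giant step factor: 24^(-16) ≡ 99 (mod 227).
Scan 186·99^i mod 227 for i = 0, 1, …:
  i=0: 186   i=1: 27   i=2: 176   i=3: 172
  i=4: 3   i=5: 70
Match at i=5, j=8: a = 5·16 + 8 = 88.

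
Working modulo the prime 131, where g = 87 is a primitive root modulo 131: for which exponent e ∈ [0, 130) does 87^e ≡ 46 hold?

108

Baby-step giant-step with m = ceil(sqrt(130)) = 12.
Baby table (87^j mod 131 for j=0..11):
  0:1  1:87  2:102  3:97  4:55  5:69  6:108  7:95
  8:12  9:127  10:45  11:116
Giant step factor: 87^(-12) ≡ 105 (mod 131).
Scan 46·105^i mod 131 for i = 0, 1, …:
  i=0: 46   i=1: 114   i=2: 49   i=3: 36
  i=4: 112   i=5: 101   i=6: 125   i=7: 25
  i=8: 5   i=9: 1
Match at i=9, j=0: e = 9·12 + 0 = 108.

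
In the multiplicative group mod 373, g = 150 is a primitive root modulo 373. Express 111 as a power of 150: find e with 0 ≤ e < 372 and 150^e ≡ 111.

Baby-step giant-step with m = ceil(sqrt(372)) = 20.
Baby table (150^j mod 373 for j=0..19):
  0:1  1:150  2:120  3:96  4:226  5:330  6:264  7:62
  8:348  9:353  10:357  11:211  12:318  13:329  14:114  15:315
  16:252  17:127  18:27  19:320
Giant step factor: 150^(-20) ≡ 51 (mod 373).
Scan 111·51^i mod 373 for i = 0, 1, …:
  i=0: 111   i=1: 66   i=2: 9   i=3: 86
  i=4: 283   i=5: 259   i=6: 154   i=7: 21
  i=8: 325   i=9: 163     …   i=14: 256
  i=15: 1
Match at i=15, j=0: e = 15·20 + 0 = 300.

300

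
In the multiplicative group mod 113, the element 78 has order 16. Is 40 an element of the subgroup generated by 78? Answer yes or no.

yes

⟨78⟩ has order 16; its elements mod 113 are {1, 15, 18, 35, 40, 42, 44, 48, 65, 69, 71, 73, 78, 95, 98, 112}.
40 is in this set.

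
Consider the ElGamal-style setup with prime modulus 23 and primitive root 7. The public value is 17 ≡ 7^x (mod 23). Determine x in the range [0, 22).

Successive powers of 7 modulo 23:
  7^0=1  7^1=7  7^2=3  7^3=21  7^4=9  7^5=17
So 7^5 ≡ 17 (mod 23), giving x = 5.

5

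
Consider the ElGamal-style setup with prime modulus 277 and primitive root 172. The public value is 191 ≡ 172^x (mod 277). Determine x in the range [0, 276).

16

Successive powers of 172 modulo 277:
  172^0=1  172^1=172  172^2=222  172^3=235  172^4=255  172^5=94
  172^6=102  172^7=93  172^8=207  172^9=148  172^10=249  172^11=170
  172^12=155  172^13=68  172^14=62  172^15=138  172^16=191
So 172^16 ≡ 191 (mod 277), giving x = 16.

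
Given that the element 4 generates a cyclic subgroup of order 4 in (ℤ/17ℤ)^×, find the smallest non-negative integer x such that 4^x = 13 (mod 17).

Successive powers of 4 modulo 17:
  4^0=1  4^1=4  4^2=16  4^3=13
So 4^3 ≡ 13 (mod 17), giving x = 3.

3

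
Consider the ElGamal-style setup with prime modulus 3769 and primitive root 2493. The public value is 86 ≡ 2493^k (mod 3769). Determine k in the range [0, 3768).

Baby-step giant-step with m = ceil(sqrt(3768)) = 62.
Baby table (2493^j mod 3769 for j=0..61):
  0:1  1:2493  2:3737  3:3142  4:1024  5:1219  6:1153  7:2451
  8:794  9:717  10:975  11:3439  12:2721  13:3022  14:3384  15:1290
  16:1013  17:179  18:1505  19:1810  20:837  21:2384  22:3368  23:2861
  24:1525  25:2673  26:197  27:1151  28:1234  29:858  30:1971  31:2696
  32:1001  33:415  34:1889  35:1796  36:3625  37:2832  38:839  39:3601
  40:3304  41:1607  42:3573  43:1342  44:2503  45:2284  46:2822  47:2292
  48:152  49:2036  50:2674  51:2690  52:1119  53:607  54:1882  55:3190
  56:80  57:3452  58:1209  59:2606  60:2771  61:3295
Giant step factor: 2493^(-62) ≡ 150 (mod 3769).
Scan 86·150^i mod 3769 for i = 0, 1, …:
  i=0: 86   i=1: 1593   i=2: 1503   i=3: 3079
  i=4: 2032   i=5: 3280   i=6: 2030   i=7: 2980
  i=8: 2258   i=9: 3259     …   i=55: 1023
  i=56: 2690
Match at i=56, j=51: k = 56·62 + 51 = 3523.

3523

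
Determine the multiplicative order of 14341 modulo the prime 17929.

17928

The order of 14341 must divide p − 1 = 17928 = 2^3 · 3^3 · 83.
Divisors: 1, 2, 3, 4, 6, 8, 9, 12, 18, 24, 27, 36, 54, 72, 83, 108, 166, 216, 249, 332, 498, 664, 747, 996, 1494, 1992, 2241, 2988, 4482, 5976, 8964, 17928.
Check each in increasing order: 14341^1 ≡ 14341;  14341^2 ≡ 722;  14341^3 ≡ 9169;  14341^4 ≡ 1343;  14341^6 ≡ 1480;  14341^8 ≡ 10749;  14341^9 ≡ 15796;  14341^12 ≡ 3062;  14341^18 ≡ 13652;  14341^24 ≡ 16906;  14341^27 ≡ 14909;  14341^36 ≡ 5149;  14341^54 ≡ 12468;  14341^72 ≡ 13139;  14341^83 ≡ 16780;  14341^108 ≡ 6594;  14341^166 ≡ 11384;  14341^216 ≡ 3011;  14341^249 ≡ 7954;  14341^332 ≡ 4644;  14341^498 ≡ 12604;  14341^664 ≡ 16078;  14341^747 ≡ 11177;  14341^996 ≡ 9876;  14341^1494 ≡ 13986;  14341^1992 ≡ 1616;  14341^2241 ≡ 16500;  14341^2988 ≡ 2806;  14341^4482 ≡ 16064;  14341^5976 ≡ 2805;  14341^8964 ≡ 17928;  14341^17928 ≡ 1.
Smallest exponent giving 1 is 17928.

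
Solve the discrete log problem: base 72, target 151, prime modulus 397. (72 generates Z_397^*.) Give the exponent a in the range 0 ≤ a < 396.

Baby-step giant-step with m = ceil(sqrt(396)) = 20.
Baby table (72^j mod 397 for j=0..19):
  0:1  1:72  2:23  3:68  4:132  5:373  6:257  7:242
  8:353  9:8  10:179  11:184  12:147  13:262  14:205  15:71
  16:348  17:45  18:64  19:241
Giant step factor: 72^(-20) ≡ 154 (mod 397).
Scan 151·154^i mod 397 for i = 0, 1, …:
  i=0: 151   i=1: 228   i=2: 176   i=3: 108
  i=4: 355   i=5: 281   i=6: 1
Match at i=6, j=0: a = 6·20 + 0 = 120.

120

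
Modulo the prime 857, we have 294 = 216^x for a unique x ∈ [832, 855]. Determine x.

837

Compute 216^832 mod 857 = 725, then multiply by 216 repeatedly:
  216^832=725  216^833=626  216^834=667  216^835=96  216^836=168
  216^837=294
Found 294 at exponent 837.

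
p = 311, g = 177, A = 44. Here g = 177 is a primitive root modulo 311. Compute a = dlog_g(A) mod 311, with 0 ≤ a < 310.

89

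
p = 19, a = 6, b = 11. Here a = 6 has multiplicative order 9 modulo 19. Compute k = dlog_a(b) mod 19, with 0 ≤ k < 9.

6

Successive powers of 6 modulo 19:
  6^0=1  6^1=6  6^2=17  6^3=7  6^4=4  6^5=5
  6^6=11
So 6^6 ≡ 11 (mod 19), giving k = 6.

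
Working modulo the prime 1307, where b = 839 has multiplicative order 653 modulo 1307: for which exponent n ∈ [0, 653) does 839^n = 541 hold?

119

Baby-step giant-step with m = ceil(sqrt(653)) = 26.
Baby table (839^j mod 1307 for j=0..25):
  0:1  1:839  2:755  3:857  4:173  5:70  6:1222  7:570
  8:1175  9:347  10:979  11:585  12:690  13:1216  14:764  15:566
  16:433  17:1248  18:165  19:1200  20:410  21:249  22:1098  23:1094
  24:352  25:1253
Giant step factor: 839^(-26) ≡ 131 (mod 1307).
Scan 541·131^i mod 1307 for i = 0, 1, …:
  i=0: 541   i=1: 293   i=2: 480   i=3: 144
  i=4: 566
Match at i=4, j=15: n = 4·26 + 15 = 119.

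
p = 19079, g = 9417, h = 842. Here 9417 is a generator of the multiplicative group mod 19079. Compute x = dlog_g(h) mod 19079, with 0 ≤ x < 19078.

13583

Baby-step giant-step with m = ceil(sqrt(19078)) = 139.
Baby table (9417^j mod 19079 for j=0..138):
  0:1  1:9417  2:697  3:473  4:8834  5:5338  6:13860  7:181
  8:6446  9:11683  10:9297  11:15397  12:12228  13:9311  14:13682  15:2907
  16:15933  17:3805  18:1323  19:104  20:6339  21:15251  22:11034  23:2944
  24:1861  25:10515  26:18824  27:2619  28:13055  29:12938  30:17731  31:12498
  32:14394  33:11082  34:16143  35:16238  36:14140  37:4039  38:10816  39:10570
  40:2547  41:2796  42:912  43:2754  44:6057  45:11638  46:5270  47:3111
  48:10022  49:12440  50:2420  51:8814  52:7788  53:18999  54:9800  55:1477
  56:318  57:18282  58:11777  59:16861  60:4599  61:18532  62:231  63:321
  64:8375  65:13868  66:18280  67:12022  68:15467  69:3653  70:864  71:8634
  72:10759  73:8013  74:976  75:13993  76:12507  77:3752  78:17355  79:1321
  80:349  81:4945  82:14305  83:12445  84:11347  85:12299  86:10153  87:5932
  88:17411  89:13540  90:1223  91:12354  92:12955  93:6109  94:5268  95:3356
  96:8628  97:11494  98:3831  99:17217  100:18226  101:18637  102:15987  103:16269
  104:803  105:6567  106:6400  107:17318  108:15393  109:12718  110:6523  111:11790
  112:5729  113:13660  114:5602  115:599  116:12478  117:16844  118:16221  119:6683
  120:11269  121:2775  122:13024  123:7196  124:15203  125:16914  126:7646  127:17315
  128:6221  129:10627  130:5104  131:4367  132:8794  133:10238  134:5059  135:340
  136:15587  137:8032  138:8188
Giant step factor: 9417^(-139) ≡ 11475 (mod 19079).
Scan 842·11475^i mod 19079 for i = 0, 1, …:
  i=0: 842   i=1: 7976   i=2: 2637   i=3: 281
  i=4: 124   i=5: 11054   i=6: 7458   i=7: 11235
  i=8: 4822   i=9: 3350     …   i=96: 5914
  i=97: 18226
Match at i=97, j=100: x = 97·139 + 100 = 13583.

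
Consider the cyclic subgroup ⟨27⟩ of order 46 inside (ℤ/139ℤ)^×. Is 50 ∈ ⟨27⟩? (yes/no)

no

50 ∈ ⟨27⟩ iff 50^46 ≡ 1 (mod 139), since |⟨27⟩| = 46.
50^46 mod 139 = 42.
Since 42 ≠ 1, 50 does not lie in the subgroup.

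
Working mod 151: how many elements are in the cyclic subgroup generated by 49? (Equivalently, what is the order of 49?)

The order of 49 must divide p − 1 = 150 = 2 · 3 · 5^2.
Divisors: 1, 2, 3, 5, 6, 10, 15, 25, 30, 50, 75, 150.
Check each in increasing order: 49^1 ≡ 49;  49^2 ≡ 136;  49^3 ≡ 20;  49^5 ≡ 2;  49^6 ≡ 98;  49^10 ≡ 4;  49^15 ≡ 8;  49^25 ≡ 32;  49^30 ≡ 64;  49^50 ≡ 118;  49^75 ≡ 1.
Smallest exponent giving 1 is 75.

75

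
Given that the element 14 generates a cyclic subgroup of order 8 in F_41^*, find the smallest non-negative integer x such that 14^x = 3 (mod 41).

7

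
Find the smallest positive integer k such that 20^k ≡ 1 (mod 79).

39

The order of 20 must divide p − 1 = 78 = 2 · 3 · 13.
Divisors: 1, 2, 3, 6, 13, 26, 39, 78.
Check each in increasing order: 20^1 ≡ 20;  20^2 ≡ 5;  20^3 ≡ 21;  20^6 ≡ 46;  20^13 ≡ 55;  20^26 ≡ 23;  20^39 ≡ 1.
Smallest exponent giving 1 is 39.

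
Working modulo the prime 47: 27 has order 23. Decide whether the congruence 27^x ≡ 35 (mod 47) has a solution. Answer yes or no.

no

⟨27⟩ has order 23; its elements mod 47 are {1, 2, 3, 4, 6, 7, 8, 9, 12, 14, 16, 17, 18, 21, 24, 25, 27, 28, 32, 34, 36, 37, 42}.
35 is not in this set.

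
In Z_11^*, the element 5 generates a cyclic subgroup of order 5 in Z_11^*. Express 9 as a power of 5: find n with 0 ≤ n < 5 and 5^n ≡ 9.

4

Successive powers of 5 modulo 11:
  5^0=1  5^1=5  5^2=3  5^3=4  5^4=9
So 5^4 ≡ 9 (mod 11), giving n = 4.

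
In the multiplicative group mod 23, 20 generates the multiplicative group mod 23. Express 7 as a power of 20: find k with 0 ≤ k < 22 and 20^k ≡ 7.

Successive powers of 20 modulo 23:
  20^0=1  20^1=20  20^2=9  20^3=19  20^4=12  20^5=10
  20^6=16  20^7=21  20^8=6  20^9=5  20^10=8  20^11=22
  20^12=3  20^13=14  20^14=4  20^15=11  20^16=13  20^17=7
So 20^17 ≡ 7 (mod 23), giving k = 17.

17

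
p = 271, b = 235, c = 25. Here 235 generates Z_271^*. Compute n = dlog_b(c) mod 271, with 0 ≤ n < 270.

170

Baby-step giant-step with m = ceil(sqrt(270)) = 17.
Baby table (235^j mod 271 for j=0..16):
  0:1  1:235  2:212  3:227  4:229  5:157  6:39  7:222
  8:138  9:181  10:259  11:161  12:166  13:257  14:233  15:13
  16:74
Giant step factor: 235^(-17) ≡ 218 (mod 271).
Scan 25·218^i mod 271 for i = 0, 1, …:
  i=0: 25   i=1: 30   i=2: 36   i=3: 260
  i=4: 41   i=5: 266   i=6: 265   i=7: 47
  i=8: 219   i=9: 46   i=10: 1
Match at i=10, j=0: n = 10·17 + 0 = 170.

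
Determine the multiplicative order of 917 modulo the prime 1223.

The order of 917 must divide p − 1 = 1222 = 2 · 13 · 47.
Divisors: 1, 2, 13, 26, 47, 94, 611, 1222.
Check each in increasing order: 917^1 ≡ 917;  917^2 ≡ 688;  917^13 ≡ 1220;  917^26 ≡ 9;  917^47 ≡ 220;  917^94 ≡ 703;  917^611 ≡ 1222;  917^1222 ≡ 1.
Smallest exponent giving 1 is 1222.

1222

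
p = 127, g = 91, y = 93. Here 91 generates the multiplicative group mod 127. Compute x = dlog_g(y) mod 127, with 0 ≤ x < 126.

Baby-step giant-step with m = ceil(sqrt(126)) = 12.
Baby table (91^j mod 127 for j=0..11):
  0:1  1:91  2:26  3:80  4:41  5:48  6:50  7:105
  8:30  9:63  10:18  11:114
Giant step factor: 91^(-12) ≡ 73 (mod 127).
Scan 93·73^i mod 127 for i = 0, 1, …:
  i=0: 93   i=1: 58   i=2: 43   i=3: 91
Match at i=3, j=1: x = 3·12 + 1 = 37.

37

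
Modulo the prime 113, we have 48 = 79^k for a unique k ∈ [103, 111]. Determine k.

105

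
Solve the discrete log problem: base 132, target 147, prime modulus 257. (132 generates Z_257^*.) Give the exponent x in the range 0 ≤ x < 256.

143

Baby-step giant-step with m = ceil(sqrt(256)) = 16.
Baby table (132^j mod 257 for j=0..15):
  0:1  1:132  2:205  3:75  4:134  5:212  6:228  7:27
  8:223  9:138  10:226  11:20  12:70  13:245  14:215  15:110
Giant step factor: 132^(-16) ≡ 255 (mod 257).
Scan 147·255^i mod 257 for i = 0, 1, …:
  i=0: 147   i=1: 220   i=2: 74   i=3: 109
  i=4: 39   i=5: 179   i=6: 156   i=7: 202
  i=8: 110
Match at i=8, j=15: x = 8·16 + 15 = 143.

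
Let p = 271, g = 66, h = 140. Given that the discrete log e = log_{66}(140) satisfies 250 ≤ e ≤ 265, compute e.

250

Compute 66^250 mod 271 = 140, then multiply by 66 repeatedly:
  66^250=140
Found 140 at exponent 250.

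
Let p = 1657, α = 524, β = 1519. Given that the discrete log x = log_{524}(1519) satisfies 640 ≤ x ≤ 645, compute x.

Compute 524^640 mod 1657 = 573, then multiply by 524 repeatedly:
  524^640=573  524^641=335  524^642=1555  524^643=1233  524^644=1519
Found 1519 at exponent 644.

644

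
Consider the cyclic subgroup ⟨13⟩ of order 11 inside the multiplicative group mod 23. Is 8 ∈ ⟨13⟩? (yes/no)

yes

8 ∈ ⟨13⟩ iff 8^11 ≡ 1 (mod 23), since |⟨13⟩| = 11.
8^11 mod 23 = 1.
Since 1 = 1, 8 lies in the subgroup.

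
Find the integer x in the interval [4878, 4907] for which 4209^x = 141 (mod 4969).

4886

Compute 4209^4878 mod 4969 = 634, then multiply by 4209 repeatedly:
  4209^4878=634  4209^4879=153  4209^4880=2976  4209^4881=4104  4209^4882=1492
  4209^4883=3981  4209^4884=561  4209^4885=974  4209^4886=141
Found 141 at exponent 4886.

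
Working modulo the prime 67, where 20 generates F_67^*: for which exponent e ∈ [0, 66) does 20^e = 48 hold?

53

Baby-step giant-step with m = ceil(sqrt(66)) = 9.
Baby table (20^j mod 67 for j=0..8):
  0:1  1:20  2:65  3:27  4:4  5:13  6:59  7:41
  8:16
Giant step factor: 20^(-9) ≡ 58 (mod 67).
Scan 48·58^i mod 67 for i = 0, 1, …:
  i=0: 48   i=1: 37   i=2: 2   i=3: 49
  i=4: 28   i=5: 16
Match at i=5, j=8: e = 5·9 + 8 = 53.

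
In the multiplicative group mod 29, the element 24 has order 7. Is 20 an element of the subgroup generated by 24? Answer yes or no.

yes

⟨24⟩ has order 7; its elements mod 29 are {1, 7, 16, 20, 23, 24, 25}.
20 is in this set.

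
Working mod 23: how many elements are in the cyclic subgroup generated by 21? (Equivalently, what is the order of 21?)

The order of 21 must divide p − 1 = 22 = 2 · 11.
Divisors: 1, 2, 11, 22.
Check each in increasing order: 21^1 ≡ 21;  21^2 ≡ 4;  21^11 ≡ 22;  21^22 ≡ 1.
Smallest exponent giving 1 is 22.

22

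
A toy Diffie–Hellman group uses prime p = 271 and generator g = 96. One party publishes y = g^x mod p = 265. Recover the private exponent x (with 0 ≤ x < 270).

128

Baby-step giant-step with m = ceil(sqrt(270)) = 17.
Baby table (96^j mod 271 for j=0..16):
  0:1  1:96  2:2  3:192  4:4  5:113  6:8  7:226
  8:16  9:181  10:32  11:91  12:64  13:182  14:128  15:93
  16:256
Giant step factor: 96^(-17) ≡ 51 (mod 271).
Scan 265·51^i mod 271 for i = 0, 1, …:
  i=0: 265   i=1: 236   i=2: 112   i=3: 21
  i=4: 258   i=5: 150   i=6: 62   i=7: 181
Match at i=7, j=9: x = 7·17 + 9 = 128.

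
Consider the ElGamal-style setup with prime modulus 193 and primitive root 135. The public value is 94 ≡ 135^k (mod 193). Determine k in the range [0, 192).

171

Baby-step giant-step with m = ceil(sqrt(192)) = 14.
Baby table (135^j mod 193 for j=0..13):
  0:1  1:135  2:83  3:11  4:134  5:141  6:121  7:123
  8:7  9:173  10:2  11:77  12:166  13:22
Giant step factor: 135^(-14) ≡ 175 (mod 193).
Scan 94·175^i mod 193 for i = 0, 1, …:
  i=0: 94   i=1: 45   i=2: 155   i=3: 105
  i=4: 40   i=5: 52   i=6: 29   i=7: 57
  i=8: 132   i=9: 133   i=10: 115   i=11: 53
  i=12: 11
Match at i=12, j=3: k = 12·14 + 3 = 171.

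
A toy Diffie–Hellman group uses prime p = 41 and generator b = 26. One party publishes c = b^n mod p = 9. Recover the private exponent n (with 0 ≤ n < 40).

30

Successive powers of 26 modulo 41:
  26^0=1  26^1=26  26^2=20  26^3=28  26^4=31  26^5=27
  26^6=5  26^7=7  26^8=18  26^9=17  26^10=32  26^11=12
  26^12=25  26^13=35  26^14=8  26^15=3  26^16=37  26^17=19
  26^18=2  26^19=11  26^20=40  26^21=15  26^22=21  26^23=13
  26^24=10  26^25=14  26^26=36  26^27=34  26^28=23  26^29=24
  26^30=9
So 26^30 ≡ 9 (mod 41), giving n = 30.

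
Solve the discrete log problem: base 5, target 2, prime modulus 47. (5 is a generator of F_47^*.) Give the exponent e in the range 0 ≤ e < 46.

18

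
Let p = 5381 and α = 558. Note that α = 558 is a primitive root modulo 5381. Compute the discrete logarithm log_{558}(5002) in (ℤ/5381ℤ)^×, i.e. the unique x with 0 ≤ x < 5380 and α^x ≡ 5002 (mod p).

2605

Baby-step giant-step with m = ceil(sqrt(5380)) = 74.
Baby table (558^j mod 5381 for j=0..73):
  0:1  1:558  2:4647  3:4765  4:656  5:140  6:2786  7:4860
  8:5237  9:363  10:3457  11:2608  12:2394  13:1364  14:2391  15:5071
  16:4593  17:1538  18:2625  19:1118  20:5029  21:2681  22:80  23:1592
  24:471  25:4530  26:4051  27:438  28:2259  29:1368  30:4623  31:2135
  32:2129  33:4162  34:3185  35:1500  36:2945  37:2105  38:1532  39:4658
  40:141  41:3344  42:4126  43:4621  44:1019  45:3597  46:13  47:1873
  48:1220  49:2754  50:3147  51:1820  52:3932  53:3989  54:3509  55:4719
  56:1893  57:1618  58:4217  59:1589  60:4178  61:1351  62:518  63:3851
  64:1839  65:3772  66:805  67:2567  68:1040  69:4553  70:742  71:5080
  72:4234  73:313
Giant step factor: 558^(-74) ≡ 3709 (mod 5381).
Scan 5002·3709^i mod 5381 for i = 0, 1, …:
  i=0: 5002   i=1: 4111   i=2: 3326   i=3: 2882
  i=4: 2672   i=5: 4027   i=6: 3868   i=7: 666
  i=8: 315   i=9: 658     …   i=34: 882
  i=35: 5071
Match at i=35, j=15: x = 35·74 + 15 = 2605.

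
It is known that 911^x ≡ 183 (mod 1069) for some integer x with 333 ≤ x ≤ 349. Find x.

347

Compute 911^333 mod 1069 = 577, then multiply by 911 repeatedly:
  911^333=577  911^334=768  911^335=522  911^336=906  911^337=98
  911^338=551  911^339=600  911^340=341  911^341=641  911^342=277
  911^343=63  911^344=736  911^345=233  911^346=601  911^347=183
Found 183 at exponent 347.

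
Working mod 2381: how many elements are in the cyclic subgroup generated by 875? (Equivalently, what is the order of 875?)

The order of 875 must divide p − 1 = 2380 = 2^2 · 5 · 7 · 17.
Divisors: 1, 2, 4, 5, 7, 10, 14, 17, 20, 28, 34, 35, 68, 70, 85, 119, 140, 170, 238, 340, 476, 595, 1190, 2380.
Check each in increasing order: 875^1 ≡ 875;  875^2 ≡ 1324;  875^4 ≡ 560;  875^5 ≡ 1895;  875^7 ≡ 1787;  875^10 ≡ 477;  875^14 ≡ 448;  875^17 ≡ 1.
Smallest exponent giving 1 is 17.

17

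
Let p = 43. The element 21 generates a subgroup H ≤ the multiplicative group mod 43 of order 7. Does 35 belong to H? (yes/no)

⟨21⟩ has order 7; its elements mod 43 are {1, 4, 11, 16, 21, 35, 41}.
35 is in this set.

yes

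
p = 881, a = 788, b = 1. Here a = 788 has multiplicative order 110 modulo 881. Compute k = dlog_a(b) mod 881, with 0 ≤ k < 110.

0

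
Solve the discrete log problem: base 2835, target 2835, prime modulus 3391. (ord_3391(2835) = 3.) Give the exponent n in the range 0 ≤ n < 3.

Successive powers of 2835 modulo 3391:
  2835^0=1  2835^1=2835
So 2835^1 ≡ 2835 (mod 3391), giving n = 1.

1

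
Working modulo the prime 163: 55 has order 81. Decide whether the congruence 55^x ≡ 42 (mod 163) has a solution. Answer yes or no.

no

42 ∈ ⟨55⟩ iff 42^81 ≡ 1 (mod 163), since |⟨55⟩| = 81.
42^81 mod 163 = 162.
Since 162 ≠ 1, 42 does not lie in the subgroup.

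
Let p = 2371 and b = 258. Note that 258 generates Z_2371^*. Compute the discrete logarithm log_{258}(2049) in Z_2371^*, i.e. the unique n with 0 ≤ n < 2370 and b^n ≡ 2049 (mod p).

1387

Baby-step giant-step with m = ceil(sqrt(2370)) = 49.
Baby table (258^j mod 2371 for j=0..48):
  0:1  1:258  2:176  3:359  4:153  5:1538  6:847  7:394
  8:2070  9:585  10:1557  11:1007  12:1367  13:1778  14:1121  15:2327
  16:503  17:1740  18:801  19:381  20:1087  21:668  22:1632  23:1389
  24:341  25:251  26:741  27:1498  28:11  29:467  30:1936  31:1578
  32:1683  33:321  34:2204  35:1963  36:1431  37:1693  38:530  39:1593
  40:811  41:590  42:476  43:1887  44:791  45:172  46:1698  47:1820
  48:102
Giant step factor: 258^(-49) ≡ 1806 (mod 2371).
Scan 2049·1806^i mod 2371 for i = 0, 1, …:
  i=0: 2049   i=1: 1734   i=2: 1884   i=3: 119
  i=4: 1524   i=5: 1984   i=6: 523   i=7: 880
  i=8: 710   i=9: 1920     …   i=27: 1515
  i=28: 2327
Match at i=28, j=15: n = 28·49 + 15 = 1387.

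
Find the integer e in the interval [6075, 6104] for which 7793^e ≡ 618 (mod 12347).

Compute 7793^6075 mod 12347 = 5063, then multiply by 7793 repeatedly:
  7793^6075=5063  7793^6076=7294  7793^6077=8901  7793^6078=47  7793^6079=8208
  7793^6080=7484  7793^6081=7931  7793^6082=9548  7793^6083=4542  7793^6084=9304
  7793^6085=4488  7793^6086=8280  7793^6087=618
Found 618 at exponent 6087.

6087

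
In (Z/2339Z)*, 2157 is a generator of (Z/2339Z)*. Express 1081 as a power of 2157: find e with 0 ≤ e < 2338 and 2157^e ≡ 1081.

372

Baby-step giant-step with m = ceil(sqrt(2338)) = 49.
Baby table (2157^j mod 2339 for j=0..48):
  0:1  1:2157  2:378  3:1374  4:205  5:114  6:303  7:990
  8:2262  9:2319  10:1301  11:1796  12:588  13:578  14:59  15:957
  16:1251  17:1540  18:400  19:2048  20:1504  21:2274  22:135  23:1159
  24:1911  25:709  26:1946  27:1356  28:1142  29:327  30:1300  31:1978
  32:210  33:1543  34:2193  35:843  36:948  37:550  38:477  39:2068
  40:203  41:478  42:1886  43:581  44:1852  45:2091  46:695  47:2155
  48:742
Giant step factor: 2157^(-49) ≡ 299 (mod 2339).
Scan 1081·299^i mod 2339 for i = 0, 1, …:
  i=0: 1081   i=1: 437   i=2: 2018   i=3: 2259
  i=4: 1809   i=5: 582   i=6: 932   i=7: 327
Match at i=7, j=29: e = 7·49 + 29 = 372.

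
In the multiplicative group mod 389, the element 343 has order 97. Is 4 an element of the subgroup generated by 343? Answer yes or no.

no

4 ∈ ⟨343⟩ iff 4^97 ≡ 1 (mod 389), since |⟨343⟩| = 97.
4^97 mod 389 = 388.
Since 388 ≠ 1, 4 does not lie in the subgroup.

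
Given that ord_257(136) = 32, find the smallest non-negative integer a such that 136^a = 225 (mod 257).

14

Successive powers of 136 modulo 257:
  136^0=1  136^1=136  136^2=249  136^3=197  136^4=64  136^5=223
  136^6=2  136^7=15  136^8=241  136^9=137  136^10=128  136^11=189
  136^12=4  136^13=30  136^14=225
So 136^14 ≡ 225 (mod 257), giving a = 14.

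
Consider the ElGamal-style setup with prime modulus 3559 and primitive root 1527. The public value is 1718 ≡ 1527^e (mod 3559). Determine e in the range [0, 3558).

Baby-step giant-step with m = ceil(sqrt(3558)) = 60.
Baby table (1527^j mod 3559 for j=0..59):
  0:1  1:1527  2:584  3:2018  4:2951  5:483  6:828  7:911
  8:3087  9:1733  10:1954  11:1316  12:2256  13:3359  14:674  15:647
  16:2126  17:594  18:3052  19:1673  20:2868  21:1866  22:2182  23:690
  24:166  25:793  26:851  27:442  28:2283  29:1880  30:2206  31:1748
  32:3505  33:2958  34:495  35:1357  36:801  37:2390  38:1555  39:632
  40:575  41:2511  42:1254  43:116  44:2741  45:123  46:2753  47:652
  48:2643  49:3514  50:2465  51:2192  52:1724  53:2447  54:3178  55:1889
  56:1713  57:3445  58:313  59:1045
Giant step factor: 1527^(-60) ≡ 405 (mod 3559).
Scan 1718·405^i mod 3559 for i = 0, 1, …:
  i=0: 1718   i=1: 1785   i=2: 448   i=3: 3490
  i=4: 527   i=5: 3454   i=6: 183   i=7: 2935
  i=8: 3528   i=9: 1681     …   i=40: 2971
  i=41: 313
Match at i=41, j=58: e = 41·60 + 58 = 2518.

2518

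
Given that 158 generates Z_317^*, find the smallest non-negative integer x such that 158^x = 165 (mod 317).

Baby-step giant-step with m = ceil(sqrt(316)) = 18.
Baby table (158^j mod 317 for j=0..17):
  0:1  1:158  2:238  3:198  4:218  5:208  6:213  7:52
  8:291  9:13  10:152  11:241  12:38  13:298  14:168  15:233
  16:42  17:296
Giant step factor: 158^(-18) ≡ 302 (mod 317).
Scan 165·302^i mod 317 for i = 0, 1, …:
  i=0: 165   i=1: 61   i=2: 36   i=3: 94
  i=4: 175   i=5: 228   i=6: 67   i=7: 263
  i=8: 176   i=9: 213
Match at i=9, j=6: x = 9·18 + 6 = 168.

168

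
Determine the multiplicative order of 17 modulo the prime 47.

The order of 17 must divide p − 1 = 46 = 2 · 23.
Divisors: 1, 2, 23, 46.
Check each in increasing order: 17^1 ≡ 17;  17^2 ≡ 7;  17^23 ≡ 1.
Smallest exponent giving 1 is 23.

23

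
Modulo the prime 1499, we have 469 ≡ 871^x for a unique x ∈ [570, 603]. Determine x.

570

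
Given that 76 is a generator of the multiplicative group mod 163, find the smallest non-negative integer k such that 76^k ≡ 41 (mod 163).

88

Baby-step giant-step with m = ceil(sqrt(162)) = 13.
Baby table (76^j mod 163 for j=0..12):
  0:1  1:76  2:71  3:17  4:151  5:66  6:126  7:122
  8:144  9:23  10:118  11:3  12:65
Giant step factor: 76^(-13) ≡ 75 (mod 163).
Scan 41·75^i mod 163 for i = 0, 1, …:
  i=0: 41   i=1: 141   i=2: 143   i=3: 130
  i=4: 133   i=5: 32   i=6: 118
Match at i=6, j=10: k = 6·13 + 10 = 88.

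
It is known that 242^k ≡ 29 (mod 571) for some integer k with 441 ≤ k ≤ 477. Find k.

470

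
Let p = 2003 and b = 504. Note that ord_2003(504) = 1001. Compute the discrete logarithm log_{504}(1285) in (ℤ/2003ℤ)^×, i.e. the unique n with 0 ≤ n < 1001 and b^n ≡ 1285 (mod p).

Baby-step giant-step with m = ceil(sqrt(1001)) = 32.
Baby table (504^j mod 2003 for j=0..31):
  0:1  1:504  2:1638  3:316  4:1027  5:834  6:1709  7:46
  8:1151  9:1237  10:515  11:1173  12:307  13:497  14:113  15:868
  16:818  17:1657  18:1880  19:101  20:829  21:1192  22:1871  23:1574
  24:108  25:351  26:640  27:77  28:751  29:1940  30:296  31:962
Giant step factor: 504^(-32) ≡ 903 (mod 2003).
Scan 1285·903^i mod 2003 for i = 0, 1, …:
  i=0: 1285   i=1: 618   i=2: 1220   i=3: 10
  i=4: 1018   i=5: 1880
Match at i=5, j=18: n = 5·32 + 18 = 178.

178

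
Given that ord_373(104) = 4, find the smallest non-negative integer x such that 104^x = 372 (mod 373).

Successive powers of 104 modulo 373:
  104^0=1  104^1=104  104^2=372
So 104^2 ≡ 372 (mod 373), giving x = 2.

2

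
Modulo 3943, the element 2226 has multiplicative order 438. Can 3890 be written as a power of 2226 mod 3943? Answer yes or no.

3890 ∈ ⟨2226⟩ iff 3890^438 ≡ 1 (mod 3943), since |⟨2226⟩| = 438.
3890^438 mod 3943 = 591.
Since 591 ≠ 1, 3890 does not lie in the subgroup.

no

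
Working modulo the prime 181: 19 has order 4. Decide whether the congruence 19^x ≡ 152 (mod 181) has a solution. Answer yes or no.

no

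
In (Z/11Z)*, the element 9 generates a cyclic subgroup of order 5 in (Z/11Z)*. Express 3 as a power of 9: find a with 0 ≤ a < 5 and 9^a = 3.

Successive powers of 9 modulo 11:
  9^0=1  9^1=9  9^2=4  9^3=3
So 9^3 ≡ 3 (mod 11), giving a = 3.

3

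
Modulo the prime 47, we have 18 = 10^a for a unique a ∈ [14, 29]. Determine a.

20

Compute 10^14 mod 47 = 4, then multiply by 10 repeatedly:
  10^14=4  10^15=40  10^16=24  10^17=5  10^18=3
  10^19=30  10^20=18
Found 18 at exponent 20.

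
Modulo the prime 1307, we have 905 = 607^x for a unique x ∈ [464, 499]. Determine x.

484

Compute 607^464 mod 1307 = 1216, then multiply by 607 repeatedly:
  607^464=1216  607^465=964  607^466=919  607^467=1051  607^468=141
  607^469=632  607^470=673  607^471=727  607^472=830  607^473=615
  607^474=810  607^475=238  607^476=696  607^477=311  607^478=569
  607^479=335  607^480=760  607^481=1256  607^482=411  607^483=1147
  607^484=905
Found 905 at exponent 484.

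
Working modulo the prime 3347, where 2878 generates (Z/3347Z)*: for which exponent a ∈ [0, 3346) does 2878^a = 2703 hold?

1797

Baby-step giant-step with m = ceil(sqrt(3346)) = 58.
Baby table (2878^j mod 3347 for j=0..57):
  0:1  1:2878  2:2406  3:2872  4:1873  5:1824  6:1376  7:627
  8:473  9:2412  10:58  11:2921  12:2321  13:2573  14:1530  15:2035
  16:2827  17:2896  18:658  19:2669  20:17  21:2068  22:738  23:1966
  24:1718  25:885  26:3310  27:618  28:1347  29:840  30:986  31:2799
  32:2640  33:230  34:2581  35:1125  36:1201  37:2374  38:1145  39:1862
  40:289  41:1686  42:2505  43:3299  44:2430  45:1657  46:2718  47:465
  48:2817  49:892  50:27  51:725  52:1369  53:563  54:366  55:2390
  56:335  57:194
Giant step factor: 2878^(-58) ≡ 2951 (mod 3347).
Scan 2703·2951^i mod 3347 for i = 0, 1, …:
  i=0: 2703   i=1: 652   i=2: 2874   i=3: 3223
  i=4: 2246   i=5: 886   i=6: 579   i=7: 1659
  i=8: 2395   i=9: 2128     …   i=29: 794
  i=30: 194
Match at i=30, j=57: a = 30·58 + 57 = 1797.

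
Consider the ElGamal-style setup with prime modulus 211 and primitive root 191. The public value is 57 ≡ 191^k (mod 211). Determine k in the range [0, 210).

43

Baby-step giant-step with m = ceil(sqrt(210)) = 15.
Baby table (191^j mod 211 for j=0..14):
  0:1  1:191  2:189  3:18  4:62  5:26  6:113  7:61
  8:46  9:135  10:43  11:195  12:109  13:141  14:134
Giant step factor: 191^(-15) ≡ 67 (mod 211).
Scan 57·67^i mod 211 for i = 0, 1, …:
  i=0: 57   i=1: 21   i=2: 141
Match at i=2, j=13: k = 2·15 + 13 = 43.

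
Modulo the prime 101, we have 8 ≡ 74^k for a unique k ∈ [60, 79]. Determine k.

79

Compute 74^60 mod 101 = 95, then multiply by 74 repeatedly:
  74^60=95  74^61=61  74^62=70  74^63=29  74^64=25
  74^65=32  74^66=45  74^67=98  74^68=81  74^69=35
  74^70=65  74^71=63  74^72=16  74^73=73  74^74=49
  74^75=91  74^76=68  74^77=83  74^78=82  74^79=8
Found 8 at exponent 79.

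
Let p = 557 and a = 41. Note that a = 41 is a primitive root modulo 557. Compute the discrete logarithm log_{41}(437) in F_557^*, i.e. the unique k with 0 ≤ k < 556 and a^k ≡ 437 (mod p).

503

Baby-step giant-step with m = ceil(sqrt(556)) = 24.
Baby table (41^j mod 557 for j=0..23):
  0:1  1:41  2:10  3:410  4:100  5:201  6:443  7:339
  8:531  9:48  10:297  11:480  12:185  13:344  14:179  15:98
  16:119  17:423  18:76  19:331  20:203  21:525  22:359  23:237
Giant step factor: 41^(-24) ≡ 420 (mod 557).
Scan 437·420^i mod 557 for i = 0, 1, …:
  i=0: 437   i=1: 287   i=2: 228   i=3: 513
  i=4: 458   i=5: 195   i=6: 21   i=7: 465
  i=8: 350   i=9: 509     …   i=19: 291
  i=20: 237
Match at i=20, j=23: k = 20·24 + 23 = 503.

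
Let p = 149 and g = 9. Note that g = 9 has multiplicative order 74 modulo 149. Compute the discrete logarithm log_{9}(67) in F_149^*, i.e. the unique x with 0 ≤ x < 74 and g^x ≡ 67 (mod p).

50

Baby-step giant-step with m = ceil(sqrt(74)) = 9.
Baby table (9^j mod 149 for j=0..8):
  0:1  1:9  2:81  3:133  4:5  5:45  6:107  7:69
  8:25
Giant step factor: 9^(-9) ≡ 100 (mod 149).
Scan 67·100^i mod 149 for i = 0, 1, …:
  i=0: 67   i=1: 144   i=2: 96   i=3: 64
  i=4: 142   i=5: 45
Match at i=5, j=5: x = 5·9 + 5 = 50.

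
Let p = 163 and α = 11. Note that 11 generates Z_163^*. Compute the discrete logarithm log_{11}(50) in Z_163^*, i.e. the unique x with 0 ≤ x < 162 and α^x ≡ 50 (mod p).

Successive powers of 11 modulo 163:
  11^0=1  11^1=11  11^2=121  11^3=27  11^4=134  11^5=7
  11^6=77  11^7=32  11^8=26  11^9=123  11^10=49  11^11=50
So 11^11 ≡ 50 (mod 163), giving x = 11.

11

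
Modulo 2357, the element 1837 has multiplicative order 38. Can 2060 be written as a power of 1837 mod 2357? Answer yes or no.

no

2060 ∈ ⟨1837⟩ iff 2060^38 ≡ 1 (mod 2357), since |⟨1837⟩| = 38.
2060^38 mod 2357 = 470.
Since 470 ≠ 1, 2060 does not lie in the subgroup.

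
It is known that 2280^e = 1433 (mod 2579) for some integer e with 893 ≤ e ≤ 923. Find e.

Compute 2280^893 mod 2579 = 1209, then multiply by 2280 repeatedly:
  2280^893=1209  2280^894=2148  2280^895=2498  2280^896=1008  2280^897=351
  2280^898=790  2280^899=1058  2280^900=875  2280^901=1433
Found 1433 at exponent 901.

901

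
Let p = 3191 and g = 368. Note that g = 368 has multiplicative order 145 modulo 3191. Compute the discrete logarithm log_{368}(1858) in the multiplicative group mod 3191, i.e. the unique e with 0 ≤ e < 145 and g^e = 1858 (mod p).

71

Baby-step giant-step with m = ceil(sqrt(145)) = 13.
Baby table (368^j mod 3191 for j=0..12):
  0:1  1:368  2:1402  3:2185  4:3139  5:10  6:489  7:1256
  8:2704  9:2671  10:100  11:1699  12:2987
Giant step factor: 368^(-13) ≡ 2484 (mod 3191).
Scan 1858·2484^i mod 3191 for i = 0, 1, …:
  i=0: 1858   i=1: 1086   i=2: 1229   i=3: 2240
  i=4: 2247   i=5: 489
Match at i=5, j=6: e = 5·13 + 6 = 71.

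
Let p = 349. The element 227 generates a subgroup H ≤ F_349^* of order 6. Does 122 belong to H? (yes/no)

122 ∈ ⟨227⟩ iff 122^6 ≡ 1 (mod 349), since |⟨227⟩| = 6.
122^6 mod 349 = 1.
Since 1 = 1, 122 lies in the subgroup.

yes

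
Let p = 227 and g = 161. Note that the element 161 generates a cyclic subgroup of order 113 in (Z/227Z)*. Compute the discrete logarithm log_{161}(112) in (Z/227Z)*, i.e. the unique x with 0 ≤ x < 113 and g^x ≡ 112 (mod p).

91

Baby-step giant-step with m = ceil(sqrt(113)) = 11.
Baby table (161^j mod 227 for j=0..10):
  0:1  1:161  2:43  3:113  4:33  5:92  6:57  7:97
  8:181  9:85  10:65
Giant step factor: 161^(-11) ≡ 79 (mod 227).
Scan 112·79^i mod 227 for i = 0, 1, …:
  i=0: 112   i=1: 222   i=2: 59   i=3: 121
  i=4: 25   i=5: 159   i=6: 76   i=7: 102
  i=8: 113
Match at i=8, j=3: x = 8·11 + 3 = 91.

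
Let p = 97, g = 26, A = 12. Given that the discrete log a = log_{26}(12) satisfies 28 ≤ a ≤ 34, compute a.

Compute 26^28 mod 97 = 93, then multiply by 26 repeatedly:
  26^28=93  26^29=90  26^30=12
Found 12 at exponent 30.

30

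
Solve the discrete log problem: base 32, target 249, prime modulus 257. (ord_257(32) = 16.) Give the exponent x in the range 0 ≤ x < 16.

15

Successive powers of 32 modulo 257:
  32^0=1  32^1=32  32^2=253  32^3=129  32^4=16  32^5=255
  32^6=193  32^7=8  32^8=256  32^9=225  32^10=4  32^11=128
  32^12=241  32^13=2  32^14=64  32^15=249
So 32^15 ≡ 249 (mod 257), giving x = 15.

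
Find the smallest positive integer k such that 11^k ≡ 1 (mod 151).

75

The order of 11 must divide p − 1 = 150 = 2 · 3 · 5^2.
Divisors: 1, 2, 3, 5, 6, 10, 15, 25, 30, 50, 75, 150.
Check each in increasing order: 11^1 ≡ 11;  11^2 ≡ 121;  11^3 ≡ 123;  11^5 ≡ 85;  11^6 ≡ 29;  11^10 ≡ 128;  11^15 ≡ 8;  11^25 ≡ 118;  11^30 ≡ 64;  11^50 ≡ 32;  11^75 ≡ 1.
Smallest exponent giving 1 is 75.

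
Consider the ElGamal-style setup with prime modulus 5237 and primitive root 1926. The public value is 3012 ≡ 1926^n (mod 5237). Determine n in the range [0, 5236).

5193

Baby-step giant-step with m = ceil(sqrt(5236)) = 73.
Baby table (1926^j mod 5237 for j=0..72):
  0:1  1:1926  2:1680  3:4451  4:4894  5:4481  6:5067  7:2511
  8:2435  9:2695  10:703  11:2832  12:2715  13:2564  14:5010  15:2706
  16:941  17:364  18:4543  19:4028  20:1931  21:836  22:2377  23:964
  24:2766  25:1287  26:1661  27:4516  28:4396  29:3704  30:1110  31:1164
  32:428  33:2119  34:1571  35:3997  36:5069  37:1126  38:558  39:1123
  40:17  41:1320  42:2375  43:2349  44:4643  45:2859  46:2347  47:791
  48:4736  49:3919  50:1477  51:1011  52:4259  53:1692  54:1378  55:4106
  56:286  57:951  58:3913  59:395  60:1405  61:3738  62:3750  63:677
  64:5126  65:931  66:2052  67:3454  68:1414  69:124  70:3159  71:4077
  72:2039
Giant step factor: 1926^(-73) ≡ 3796 (mod 5237).
Scan 3012·3796^i mod 5237 for i = 0, 1, …:
  i=0: 3012   i=1: 1181   i=2: 204   i=3: 4545
  i=4: 2142   i=5: 3208   i=6: 1543   i=7: 2262
  i=8: 3109   i=9: 2803     …   i=70: 3274
  i=71: 703
Match at i=71, j=10: n = 71·73 + 10 = 5193.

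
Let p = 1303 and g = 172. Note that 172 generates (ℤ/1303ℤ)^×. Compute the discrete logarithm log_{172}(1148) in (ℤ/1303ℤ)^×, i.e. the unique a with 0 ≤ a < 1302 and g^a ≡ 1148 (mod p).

575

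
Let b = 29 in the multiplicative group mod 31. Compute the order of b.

10

The order of 29 must divide p − 1 = 30 = 2 · 3 · 5.
Divisors: 1, 2, 3, 5, 6, 10, 15, 30.
Check each in increasing order: 29^1 ≡ 29;  29^2 ≡ 4;  29^3 ≡ 23;  29^5 ≡ 30;  29^6 ≡ 2;  29^10 ≡ 1.
Smallest exponent giving 1 is 10.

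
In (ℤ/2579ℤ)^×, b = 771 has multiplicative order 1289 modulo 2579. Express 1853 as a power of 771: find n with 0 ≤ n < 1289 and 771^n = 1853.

699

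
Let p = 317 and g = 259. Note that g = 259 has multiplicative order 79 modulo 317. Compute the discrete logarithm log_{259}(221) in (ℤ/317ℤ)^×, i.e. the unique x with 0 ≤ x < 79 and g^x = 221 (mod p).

19

Successive powers of 259 modulo 317:
  259^0=1  259^1=259  259^2=194  259^3=160  259^4=230  259^5=291
  259^6=240  259^7=28  259^8=278  259^9=43  259^10=42  259^11=100
  259^12=223  259^13=63  259^14=150  259^15=176  259^16=253  259^17=225
  259^18=264  259^19=221
So 259^19 ≡ 221 (mod 317), giving x = 19.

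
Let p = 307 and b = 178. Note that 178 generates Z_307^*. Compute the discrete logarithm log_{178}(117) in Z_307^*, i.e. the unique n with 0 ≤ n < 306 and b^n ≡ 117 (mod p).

25

Baby-step giant-step with m = ceil(sqrt(306)) = 18.
Baby table (178^j mod 307 for j=0..17):
  0:1  1:178  2:63  3:162  4:285  5:75  6:149  7:120
  8:177  9:192  10:99  11:123  12:97  13:74  14:278  15:57
  16:15  17:214
Giant step factor: 178^(-18) ≡ 64 (mod 307).
Scan 117·64^i mod 307 for i = 0, 1, …:
  i=0: 117   i=1: 120
Match at i=1, j=7: n = 1·18 + 7 = 25.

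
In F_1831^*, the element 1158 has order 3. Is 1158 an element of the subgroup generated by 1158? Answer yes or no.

yes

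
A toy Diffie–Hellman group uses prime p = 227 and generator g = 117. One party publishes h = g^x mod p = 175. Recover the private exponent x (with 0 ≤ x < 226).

Baby-step giant-step with m = ceil(sqrt(226)) = 16.
Baby table (117^j mod 227 for j=0..15):
  0:1  1:117  2:69  3:128  4:221  5:206  6:40  7:140
  8:36  9:126  10:214  11:68  12:11  13:152  14:78  15:46
Giant step factor: 117^(-16) ≡ 141 (mod 227).
Scan 175·141^i mod 227 for i = 0, 1, …:
  i=0: 175   i=1: 159   i=2: 173   i=3: 104
  i=4: 136   i=5: 108   i=6: 19   i=7: 182
  i=8: 11
Match at i=8, j=12: x = 8·16 + 12 = 140.

140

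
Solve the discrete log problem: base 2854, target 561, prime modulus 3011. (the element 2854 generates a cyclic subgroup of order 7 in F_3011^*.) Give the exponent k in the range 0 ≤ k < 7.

2

Successive powers of 2854 modulo 3011:
  2854^0=1  2854^1=2854  2854^2=561
So 2854^2 ≡ 561 (mod 3011), giving k = 2.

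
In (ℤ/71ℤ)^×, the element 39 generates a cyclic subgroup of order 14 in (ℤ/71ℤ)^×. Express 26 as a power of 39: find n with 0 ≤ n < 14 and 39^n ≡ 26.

Successive powers of 39 modulo 71:
  39^0=1  39^1=39  39^2=30  39^3=34  39^4=48  39^5=26
So 39^5 ≡ 26 (mod 71), giving n = 5.

5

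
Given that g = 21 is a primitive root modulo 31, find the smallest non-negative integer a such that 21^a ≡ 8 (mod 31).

18

Successive powers of 21 modulo 31:
  21^0=1  21^1=21  21^2=7  21^3=23  21^4=18  21^5=6
  21^6=2  21^7=11  21^8=14  21^9=15  21^10=5  21^11=12
  21^12=4  21^13=22  21^14=28  21^15=30  21^16=10  21^17=24
  21^18=8
So 21^18 ≡ 8 (mod 31), giving a = 18.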